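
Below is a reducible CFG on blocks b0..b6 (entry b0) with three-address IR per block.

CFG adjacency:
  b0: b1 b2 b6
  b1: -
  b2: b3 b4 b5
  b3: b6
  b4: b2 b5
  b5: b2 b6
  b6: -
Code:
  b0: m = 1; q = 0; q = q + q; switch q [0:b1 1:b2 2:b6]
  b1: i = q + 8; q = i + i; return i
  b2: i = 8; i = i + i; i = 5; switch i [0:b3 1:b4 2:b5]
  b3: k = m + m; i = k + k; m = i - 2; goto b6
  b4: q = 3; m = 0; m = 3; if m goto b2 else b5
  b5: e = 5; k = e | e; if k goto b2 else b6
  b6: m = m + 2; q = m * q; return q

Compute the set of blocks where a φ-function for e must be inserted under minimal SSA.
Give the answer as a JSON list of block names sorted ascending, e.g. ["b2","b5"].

Answer: ["b2", "b6"]

Analysis:
idom tree: b1←b0 b2←b0 b3←b2 b4←b2 b5←b2 b6←b0
Dom at joins:
  b2: preds {b0,b4,b5}: {b0} ∩ {b0,b2,b4} ∩ {b0,b2,b5} = {b0}; idom=b0
  b5: preds {b2,b4}: {b0,b2} ∩ {b0,b2,b4} = {b0,b2}; idom=b2
  b6: preds {b0,b3,b5}: {b0} ∩ {b0,b2,b3} ∩ {b0,b2,b5} = {b0}; idom=b0

DF walk-up:
  join b2 pred b0: · stop@b0
  join b2 pred b4: b4→b2 stop@b0
  join b2 pred b5: b5→b2 stop@b0
  join b5 pred b2: · stop@b2
  join b5 pred b4: b4 stop@b2
  join b6 pred b0: · stop@b0
  join b6 pred b3: b3→b2 stop@b0
  join b6 pred b5: b5→b2 stop@b0
  b0 → ∅
  b1 → ∅
  b2 → {b2,b6}
  b3 → {b6}
  b4 → {b2,b5}
  b5 → {b2,b6}
  b6 → ∅

φ for e: defs {b5}
  DF⁺ = {b2,b6}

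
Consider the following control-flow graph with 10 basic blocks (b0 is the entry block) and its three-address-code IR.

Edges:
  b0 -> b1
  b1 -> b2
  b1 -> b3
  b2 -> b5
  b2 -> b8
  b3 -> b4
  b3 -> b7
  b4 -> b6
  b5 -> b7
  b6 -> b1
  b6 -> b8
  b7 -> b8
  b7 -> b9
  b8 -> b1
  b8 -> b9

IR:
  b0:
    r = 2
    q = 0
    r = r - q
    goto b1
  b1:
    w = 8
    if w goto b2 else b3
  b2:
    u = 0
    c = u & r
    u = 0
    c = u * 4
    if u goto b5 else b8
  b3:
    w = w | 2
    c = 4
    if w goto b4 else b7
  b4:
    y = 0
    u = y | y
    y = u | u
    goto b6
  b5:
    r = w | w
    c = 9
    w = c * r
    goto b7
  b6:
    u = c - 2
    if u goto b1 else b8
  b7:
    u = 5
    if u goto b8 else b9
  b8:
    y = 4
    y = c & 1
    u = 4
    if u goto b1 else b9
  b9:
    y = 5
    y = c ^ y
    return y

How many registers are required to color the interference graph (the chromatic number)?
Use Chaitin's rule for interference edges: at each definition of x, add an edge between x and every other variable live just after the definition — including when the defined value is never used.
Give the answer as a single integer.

Answer: 4

Analysis:
Block summaries:
  b0 def {q,r} use ∅
  b1 def {w} use ∅
  b2 def {c,u} use {r}
  b3 def {c,w} use {w}
  b4 def {u,y} use ∅
  b5 def {c,r,w} use {w}
  b6 def {u} use {c}
  b7 def {u} use ∅
  b8 def {u,y} use {c}
  b9 def {y} use {c}

Live sets:
  b0: in=∅ out={r}
  b1: in={r} out={r,w}
  b2: in={r,w} out={c,r,w}
  b3: in={r,w} out={c,r}
  b4: in={c,r} out={c,r}
  b5: in={w} out={c,r}
  b6: in={c,r} out={c,r}
  b7: in={c,r} out={c,r}
  b8: in={c,r} out={c,r}
  b9: in={c} out=∅

Conflict graph:
  c — {r,u,w,y}
  q — {r}
  r — {c,q,u,w,y}
  u — {c,r,w}
  w — {c,r,u}
  y — {c,r}

Chromatic number:
  clique {c,r,u,w} ⇒ need ≥ 4
  4-colouring: R0={r}  R1={c,q}  R2={u,y}  R3={w}
  χ = 4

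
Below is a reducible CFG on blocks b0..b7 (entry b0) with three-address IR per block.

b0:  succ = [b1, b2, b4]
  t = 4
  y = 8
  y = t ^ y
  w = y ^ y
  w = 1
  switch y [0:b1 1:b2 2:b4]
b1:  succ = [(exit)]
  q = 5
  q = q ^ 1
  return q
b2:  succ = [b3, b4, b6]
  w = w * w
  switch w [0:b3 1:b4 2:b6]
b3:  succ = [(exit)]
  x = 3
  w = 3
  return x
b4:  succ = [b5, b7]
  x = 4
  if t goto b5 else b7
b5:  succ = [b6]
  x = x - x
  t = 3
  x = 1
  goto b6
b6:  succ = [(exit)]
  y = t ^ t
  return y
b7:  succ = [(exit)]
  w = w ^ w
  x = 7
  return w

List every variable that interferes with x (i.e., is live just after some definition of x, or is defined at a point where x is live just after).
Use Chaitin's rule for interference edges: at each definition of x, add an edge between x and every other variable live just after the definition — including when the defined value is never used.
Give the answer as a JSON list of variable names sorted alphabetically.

def/use:
  b0: {t,w,y} / ∅
  b1: {q} / ∅
  b2: {w} / {w}
  b3: {w,x} / ∅
  b4: {x} / {t}
  b5: {t,x} / {x}
  b6: {y} / {t}
  b7: {w,x} / {w}

Liveness:
  live b0: ∅→{t,w}
  live b1: ∅→∅
  live b2: {t,w}→{t,w}
  live b3: ∅→∅
  live b4: {t,w}→{w,x}
  live b5: {x}→{t}
  live b6: {t}→∅
  live b7: {w}→∅

Interfere edges:
  q↔∅
  t↔{w,x,y}
  w↔{t,x,y}
  x↔{t,w}
  y↔{t,w}

N(x) = ["t", "w"]

Answer: ["t", "w"]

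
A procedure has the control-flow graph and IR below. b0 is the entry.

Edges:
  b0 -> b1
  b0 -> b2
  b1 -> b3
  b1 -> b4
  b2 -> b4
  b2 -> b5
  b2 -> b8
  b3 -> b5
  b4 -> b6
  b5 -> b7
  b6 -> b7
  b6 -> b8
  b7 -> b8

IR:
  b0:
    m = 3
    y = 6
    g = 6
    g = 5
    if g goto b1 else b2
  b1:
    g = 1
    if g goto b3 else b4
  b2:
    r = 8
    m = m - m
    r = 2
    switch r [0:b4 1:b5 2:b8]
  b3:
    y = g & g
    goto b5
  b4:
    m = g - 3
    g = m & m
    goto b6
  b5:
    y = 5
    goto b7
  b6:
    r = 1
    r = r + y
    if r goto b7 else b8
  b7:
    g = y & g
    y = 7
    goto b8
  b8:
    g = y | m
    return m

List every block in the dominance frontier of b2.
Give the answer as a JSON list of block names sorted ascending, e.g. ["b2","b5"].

Answer: ["b4", "b5", "b8"]

Analysis:
idom tree: b1←b0 b2←b0 b3←b1 b4←b0 b5←b0 b6←b4 b7←b0 b8←b0
Dom at joins:
  b4: preds {b1,b2}: {b0,b1} ∩ {b0,b2} = {b0}; idom=b0
  b5: preds {b2,b3}: {b0,b2} ∩ {b0,b1,b3} = {b0}; idom=b0
  b7: preds {b5,b6}: {b0,b5} ∩ {b0,b4,b6} = {b0}; idom=b0
  b8: preds {b2,b6,b7}: {b0,b2} ∩ {b0,b4,b6} ∩ {b0,b7} = {b0}; idom=b0

Frontier:
  b4←b1: walk b1 to b0
  b4←b2: walk b2 to b0
  b5←b2: walk b2 to b0
  b5←b3: walk b3→b1 to b0
  b7←b5: walk b5 to b0
  b7←b6: walk b6→b4 to b0
  b8←b2: walk b2 to b0
  b8←b6: walk b6→b4 to b0
  b8←b7: walk b7 to b0
  b0 → ∅
  b1 → {b4,b5}
  b2 → {b4,b5,b8}
  b3 → {b5}
  b4 → {b7,b8}
  b5 → {b7}
  b6 → {b7,b8}
  b7 → {b8}
  b8 → ∅

DF(b2) = ["b4", "b5", "b8"]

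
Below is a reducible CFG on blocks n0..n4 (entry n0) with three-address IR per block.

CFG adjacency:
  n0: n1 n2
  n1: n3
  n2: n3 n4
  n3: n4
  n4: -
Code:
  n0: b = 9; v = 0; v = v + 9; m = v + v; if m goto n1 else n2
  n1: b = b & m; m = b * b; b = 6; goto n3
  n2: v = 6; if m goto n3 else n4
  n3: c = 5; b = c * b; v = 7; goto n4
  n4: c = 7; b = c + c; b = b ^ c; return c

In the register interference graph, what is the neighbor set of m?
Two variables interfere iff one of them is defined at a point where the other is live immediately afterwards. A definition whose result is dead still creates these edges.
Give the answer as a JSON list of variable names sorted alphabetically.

Per-block:
  n0 def {b,m,v} use ∅
  n1 def {b,m} use {b,m}
  n2 def {v} use {m}
  n3 def {b,c,v} use {b}
  n4 def {b,c} use ∅

Live sets:
  n0 li=∅ lo={b,m}
  n1 li={b,m} lo={b}
  n2 li={b,m} lo={b}
  n3 li={b} lo=∅
  n4 li=∅ lo=∅

Interference:
  b↔{c,m,v}
  c↔{b}
  m↔{b,v}
  v↔{b,m}

N(m) = ["b", "v"]

Answer: ["b", "v"]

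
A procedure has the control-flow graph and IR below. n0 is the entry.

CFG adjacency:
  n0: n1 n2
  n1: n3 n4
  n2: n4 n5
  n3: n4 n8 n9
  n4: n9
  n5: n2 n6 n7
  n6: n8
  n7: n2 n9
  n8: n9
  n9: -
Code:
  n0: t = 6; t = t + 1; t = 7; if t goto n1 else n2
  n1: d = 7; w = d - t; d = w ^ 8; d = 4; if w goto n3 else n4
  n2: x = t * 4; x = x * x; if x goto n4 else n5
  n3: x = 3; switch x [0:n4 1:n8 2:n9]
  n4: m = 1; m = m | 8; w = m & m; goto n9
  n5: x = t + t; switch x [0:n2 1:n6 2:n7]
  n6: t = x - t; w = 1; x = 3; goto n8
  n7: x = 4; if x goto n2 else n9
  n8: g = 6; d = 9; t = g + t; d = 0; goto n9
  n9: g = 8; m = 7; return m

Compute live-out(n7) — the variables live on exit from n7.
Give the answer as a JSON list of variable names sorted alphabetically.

Answer: ["t"]

Analysis:
Block summaries:
  n0: def={t} ue=∅
  n1: def={d,w} ue={t}
  n2: def={x} ue={t}
  n3: def={x} ue=∅
  n4: def={m,w} ue=∅
  n5: def={x} ue={t}
  n6: def={t,w,x} ue={t,x}
  n7: def={x} ue=∅
  n8: def={d,g,t} ue={t}
  n9: def={g,m} ue=∅

Backward fixpoint:
  live n0: ∅→{t}
  live n1: {t}→{t}
  live n2: {t}→{t}
  live n3: {t}→{t}
  live n4: ∅→∅
  live n5: {t}→{t,x}
  live n6: {t,x}→{t}
  live n7: {t}→{t}
  live n8: {t}→∅
  live n9: ∅→∅

live-out(n7) = ["t"]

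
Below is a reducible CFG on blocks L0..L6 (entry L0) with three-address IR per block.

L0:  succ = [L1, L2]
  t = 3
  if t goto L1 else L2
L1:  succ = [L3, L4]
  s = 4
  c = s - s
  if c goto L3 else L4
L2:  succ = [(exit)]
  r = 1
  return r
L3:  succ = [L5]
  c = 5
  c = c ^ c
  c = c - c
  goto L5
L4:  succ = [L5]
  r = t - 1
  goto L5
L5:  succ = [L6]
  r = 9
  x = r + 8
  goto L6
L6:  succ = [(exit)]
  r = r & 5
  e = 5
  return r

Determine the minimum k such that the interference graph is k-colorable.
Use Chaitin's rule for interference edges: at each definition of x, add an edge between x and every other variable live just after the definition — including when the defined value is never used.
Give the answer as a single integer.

Answer: 2

Working:
def/use:
  L0: {t} / ∅
  L1: {c,s} / ∅
  L2: {r} / ∅
  L3: {c} / ∅
  L4: {r} / {t}
  L5: {r,x} / ∅
  L6: {e,r} / {r}

Liveness:
  L0 li=∅ lo={t}
  L1 li={t} lo={t}
  L2 li=∅ lo=∅
  L3 li=∅ lo=∅
  L4 li={t} lo=∅
  L5 li=∅ lo={r}
  L6 li={r} lo=∅

Interference:
  c — {t}
  e — {r}
  r — {e,x}
  s — {t}
  t — {c,s}
  x — {r}

Colouring:
  lower bound: {c,t} mutually conflict ⇒ χ ≥ 2
  assign c→c1 e→c1 r→c0 s→c1 t→c0 x→c1 — no edge inside a register ⇒ χ ≤ 2
  χ = 2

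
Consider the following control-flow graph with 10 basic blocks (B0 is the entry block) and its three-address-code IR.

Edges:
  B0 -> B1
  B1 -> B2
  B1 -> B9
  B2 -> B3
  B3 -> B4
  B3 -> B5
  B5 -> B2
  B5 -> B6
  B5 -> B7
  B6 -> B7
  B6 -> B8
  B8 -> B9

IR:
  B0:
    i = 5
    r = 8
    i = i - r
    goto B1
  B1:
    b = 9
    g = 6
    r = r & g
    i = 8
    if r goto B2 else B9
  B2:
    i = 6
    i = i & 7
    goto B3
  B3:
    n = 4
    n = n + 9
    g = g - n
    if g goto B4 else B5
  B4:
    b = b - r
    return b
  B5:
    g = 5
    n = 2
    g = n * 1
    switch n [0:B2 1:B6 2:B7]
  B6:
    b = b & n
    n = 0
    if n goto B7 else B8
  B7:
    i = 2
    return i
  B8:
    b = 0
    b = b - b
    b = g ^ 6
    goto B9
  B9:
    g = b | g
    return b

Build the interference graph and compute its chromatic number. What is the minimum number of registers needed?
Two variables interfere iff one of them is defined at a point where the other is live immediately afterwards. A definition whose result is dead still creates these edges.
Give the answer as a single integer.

Answer: 4

Working:
Per-block:
  B0: def={i,r} ue=∅
  B1: def={b,g,i,r} ue={r}
  B2: def={i} ue=∅
  B3: def={g,n} ue={g}
  B4: def={b} ue={b,r}
  B5: def={g,n} ue=∅
  B6: def={b,n} ue={b,n}
  B7: def={i} ue=∅
  B8: def={b} ue={g}
  B9: def={g} ue={b,g}

Liveness:
  B0 li=∅ lo={r}
  B1 li={r} lo={b,g,r}
  B2 li={b,g,r} lo={b,g,r}
  B3 li={b,g,r} lo={b,r}
  B4 li={b,r} lo=∅
  B5 li={b,r} lo={b,g,n,r}
  B6 li={b,g,n} lo={g}
  B7 li=∅ lo=∅
  B8 li={g} lo={b,g}
  B9 li={b,g} lo=∅

Interference:
  b — {g,i,n,r}
  g — {b,i,n,r}
  i — {b,g,r}
  n — {b,g,r}
  r — {b,g,i,n}

Colouring:
  {b,g,i,r} pairwise interfere (4-clique) ⇒ χ ≥ 4
  4-colouring: r0={b}  r1={g}  r2={r}  r3={i,n}
  χ = 4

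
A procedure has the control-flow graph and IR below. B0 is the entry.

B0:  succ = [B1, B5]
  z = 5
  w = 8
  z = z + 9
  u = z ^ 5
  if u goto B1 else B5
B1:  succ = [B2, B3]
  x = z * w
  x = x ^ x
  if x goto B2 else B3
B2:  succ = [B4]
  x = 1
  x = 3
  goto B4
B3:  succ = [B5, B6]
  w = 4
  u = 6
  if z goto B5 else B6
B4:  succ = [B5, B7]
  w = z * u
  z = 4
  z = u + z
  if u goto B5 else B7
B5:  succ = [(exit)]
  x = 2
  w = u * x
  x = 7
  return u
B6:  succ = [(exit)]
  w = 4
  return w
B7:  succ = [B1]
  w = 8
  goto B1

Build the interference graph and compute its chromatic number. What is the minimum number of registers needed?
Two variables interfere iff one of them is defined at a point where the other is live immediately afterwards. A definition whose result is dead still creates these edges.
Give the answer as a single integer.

Answer: 3

Analysis:
def/use:
  B0 def {u,w,z} use ∅
  B1 def {x} use {w,z}
  B2 def {x} use ∅
  B3 def {u,w} use {z}
  B4 def {w,z} use {u,z}
  B5 def {w,x} use {u}
  B6 def {w} use ∅
  B7 def {w} use ∅

Live sets:
  live B0: ∅→{u,w,z}
  live B1: {u,w,z}→{u,z}
  live B2: {u,z}→{u,z}
  live B3: {z}→{u}
  live B4: {u,z}→{u,z}
  live B5: {u}→∅
  live B6: ∅→∅
  live B7: {u,z}→{u,w,z}

Interference:
  u — {w,x,z}
  w — {u,z}
  x — {u,z}
  z — {u,w,x}

Colouring:
  clique {u,w,z} ⇒ need ≥ 3
  assign u→c0 w→c2 x→c2 z→c1 — no edge inside a register ⇒ χ ≤ 3
  χ = 3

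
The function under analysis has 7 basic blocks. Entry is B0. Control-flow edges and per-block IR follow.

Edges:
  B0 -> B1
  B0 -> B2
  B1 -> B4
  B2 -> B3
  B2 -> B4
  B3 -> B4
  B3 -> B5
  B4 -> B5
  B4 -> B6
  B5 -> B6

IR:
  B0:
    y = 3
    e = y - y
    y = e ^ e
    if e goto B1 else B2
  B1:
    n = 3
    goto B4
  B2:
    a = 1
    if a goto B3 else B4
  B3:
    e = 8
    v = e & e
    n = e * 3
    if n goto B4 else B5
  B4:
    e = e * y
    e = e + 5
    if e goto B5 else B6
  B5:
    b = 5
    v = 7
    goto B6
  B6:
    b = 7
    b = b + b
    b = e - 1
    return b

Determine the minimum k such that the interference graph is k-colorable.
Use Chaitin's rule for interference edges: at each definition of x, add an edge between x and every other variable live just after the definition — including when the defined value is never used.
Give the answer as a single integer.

Answer: 3

Analysis:
Per-block:
  B0 def {e,y} use ∅
  B1 def {n} use ∅
  B2 def {a} use ∅
  B3 def {e,n,v} use ∅
  B4 def {e} use {e,y}
  B5 def {b,v} use ∅
  B6 def {b} use {e}

Backward fixpoint:
  B0 li=∅ lo={e,y}
  B1 li={e,y} lo={e,y}
  B2 li={e,y} lo={e,y}
  B3 li={y} lo={e,y}
  B4 li={e,y} lo={e}
  B5 li={e} lo={e}
  B6 li={e} lo=∅

Interference:
  a — {e,y}
  b — {e}
  e — {a,b,n,v,y}
  n — {e,y}
  v — {e,y}
  y — {a,e,n,v}

Chromatic number:
  lower bound: {a,e,y} mutually conflict ⇒ χ ≥ 3
  3-colouring: c0={e}  c1={b,y}  c2={a,n,v}
  χ = 3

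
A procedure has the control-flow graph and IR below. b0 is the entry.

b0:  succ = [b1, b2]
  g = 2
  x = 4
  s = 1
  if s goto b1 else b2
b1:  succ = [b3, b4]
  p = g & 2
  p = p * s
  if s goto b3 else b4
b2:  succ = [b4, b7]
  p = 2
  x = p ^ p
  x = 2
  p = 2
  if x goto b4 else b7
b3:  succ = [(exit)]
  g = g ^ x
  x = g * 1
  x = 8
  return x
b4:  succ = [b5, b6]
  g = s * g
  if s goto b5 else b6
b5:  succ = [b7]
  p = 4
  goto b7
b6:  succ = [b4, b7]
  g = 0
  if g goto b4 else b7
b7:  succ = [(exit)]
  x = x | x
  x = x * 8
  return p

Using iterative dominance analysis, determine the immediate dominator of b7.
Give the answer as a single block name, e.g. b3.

idom tree: b1←b0 b2←b0 b3←b1 b4←b0 b5←b4 b6←b4 b7←b0
Join-block Dom:
  b4: preds {b1,b2,b6}: {b0,b1} ∩ {b0,b2} ∩ {b0,b4,b6} = {b0}; idom=b0
  b7: preds {b2,b5,b6}: {b0,b2} ∩ {b0,b4,b5} ∩ {b0,b4,b6} = {b0}; idom=b0

idom(b7) = b0

Answer: b0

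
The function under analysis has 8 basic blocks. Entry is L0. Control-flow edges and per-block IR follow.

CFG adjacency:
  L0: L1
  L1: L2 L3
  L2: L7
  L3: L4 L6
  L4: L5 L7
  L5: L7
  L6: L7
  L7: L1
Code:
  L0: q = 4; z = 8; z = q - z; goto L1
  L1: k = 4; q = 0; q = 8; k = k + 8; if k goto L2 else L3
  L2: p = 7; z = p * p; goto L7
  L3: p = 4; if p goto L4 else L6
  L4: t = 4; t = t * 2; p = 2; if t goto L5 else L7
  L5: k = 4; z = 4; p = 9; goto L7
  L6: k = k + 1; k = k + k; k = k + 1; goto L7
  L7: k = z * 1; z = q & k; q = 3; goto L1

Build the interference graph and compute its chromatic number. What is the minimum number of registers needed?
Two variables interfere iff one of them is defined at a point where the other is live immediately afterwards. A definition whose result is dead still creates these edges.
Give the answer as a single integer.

Answer: 4

Working:
def/use:
  L0 def {q,z} use ∅
  L1 def {k,q} use ∅
  L2 def {p,z} use ∅
  L3 def {p} use ∅
  L4 def {p,t} use ∅
  L5 def {k,p,z} use ∅
  L6 def {k} use {k}
  L7 def {k,q,z} use {q,z}

Live sets:
  live L0: ∅→{z}
  live L1: {z}→{k,q,z}
  live L2: {q}→{q,z}
  live L3: {k,q,z}→{k,q,z}
  live L4: {q,z}→{q,z}
  live L5: {q}→{q,z}
  live L6: {k,q,z}→{q,z}
  live L7: {q,z}→{z}

Interference:
  k↔{p,q,z}
  p↔{k,q,t,z}
  q↔{k,p,t,z}
  t↔{p,q,z}
  z↔{k,p,q,t}

Chromatic number:
  lower bound: {k,p,q,z} mutually conflict ⇒ χ ≥ 4
  4-colouring: c0={p}  c1={q}  c2={z}  c3={k,t}
  χ = 4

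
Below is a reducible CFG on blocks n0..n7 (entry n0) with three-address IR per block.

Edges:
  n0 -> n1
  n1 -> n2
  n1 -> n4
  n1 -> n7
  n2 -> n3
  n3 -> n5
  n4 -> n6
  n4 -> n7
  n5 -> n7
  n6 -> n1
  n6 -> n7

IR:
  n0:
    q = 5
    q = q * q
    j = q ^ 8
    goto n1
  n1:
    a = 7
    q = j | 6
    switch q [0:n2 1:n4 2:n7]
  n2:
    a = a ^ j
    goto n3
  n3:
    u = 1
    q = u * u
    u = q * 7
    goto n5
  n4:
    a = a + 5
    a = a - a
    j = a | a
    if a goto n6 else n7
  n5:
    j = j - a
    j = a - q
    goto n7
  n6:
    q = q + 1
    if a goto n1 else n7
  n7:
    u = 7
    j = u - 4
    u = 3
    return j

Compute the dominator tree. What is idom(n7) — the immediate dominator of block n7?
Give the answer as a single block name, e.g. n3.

idom tree: n1←n0 n2←n1 n3←n2 n4←n1 n5←n3 n6←n4 n7←n1
Dom∩ at merges:
  n1: preds {n0,n6}: {n0} ∩ {n0,n1,n4,n6} = {n0}; idom=n0
  n7: preds {n1,n4,n5,n6}: {n0,n1} ∩ {n0,n1,n4} ∩ {n0,n1,n2,n3,n5} ∩ {n0,n1,n4,n6} = {n0,n1}; idom=n1

idom(n7) = n1

Answer: n1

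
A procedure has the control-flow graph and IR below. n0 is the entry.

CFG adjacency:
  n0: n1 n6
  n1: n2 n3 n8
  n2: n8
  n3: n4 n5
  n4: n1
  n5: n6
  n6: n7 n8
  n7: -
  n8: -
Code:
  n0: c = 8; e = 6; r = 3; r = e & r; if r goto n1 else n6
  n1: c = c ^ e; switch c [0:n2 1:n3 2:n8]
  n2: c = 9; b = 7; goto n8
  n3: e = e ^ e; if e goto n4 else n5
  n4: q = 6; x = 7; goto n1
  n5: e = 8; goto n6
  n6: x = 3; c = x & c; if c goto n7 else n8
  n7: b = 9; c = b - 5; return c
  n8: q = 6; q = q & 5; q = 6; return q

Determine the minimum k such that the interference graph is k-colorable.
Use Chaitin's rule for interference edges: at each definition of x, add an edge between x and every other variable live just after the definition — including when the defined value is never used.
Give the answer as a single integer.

Answer: 3

Working:
Per-block:
  n0: def={c,e,r} ue=∅
  n1: def={c} ue={c,e}
  n2: def={b,c} ue=∅
  n3: def={e} ue={e}
  n4: def={q,x} ue=∅
  n5: def={e} ue=∅
  n6: def={c,x} ue={c}
  n7: def={b,c} ue=∅
  n8: def={q} ue=∅

Live sets:
  n0: in=∅ out={c,e}
  n1: in={c,e} out={c,e}
  n2: in=∅ out=∅
  n3: in={c,e} out={c,e}
  n4: in={c,e} out={c,e}
  n5: in={c} out={c}
  n6: in={c} out=∅
  n7: in=∅ out=∅
  n8: in=∅ out=∅

Conflict graph:
  b↔∅
  c↔{e,q,r,x}
  e↔{c,q,r,x}
  q↔{c,e}
  r↔{c,e}
  x↔{c,e}

Chromatic number:
  clique {c,e,q} ⇒ need ≥ 3
  3-colouring: c0={b,c}  c1={e}  c2={q,r,x}
  χ = 3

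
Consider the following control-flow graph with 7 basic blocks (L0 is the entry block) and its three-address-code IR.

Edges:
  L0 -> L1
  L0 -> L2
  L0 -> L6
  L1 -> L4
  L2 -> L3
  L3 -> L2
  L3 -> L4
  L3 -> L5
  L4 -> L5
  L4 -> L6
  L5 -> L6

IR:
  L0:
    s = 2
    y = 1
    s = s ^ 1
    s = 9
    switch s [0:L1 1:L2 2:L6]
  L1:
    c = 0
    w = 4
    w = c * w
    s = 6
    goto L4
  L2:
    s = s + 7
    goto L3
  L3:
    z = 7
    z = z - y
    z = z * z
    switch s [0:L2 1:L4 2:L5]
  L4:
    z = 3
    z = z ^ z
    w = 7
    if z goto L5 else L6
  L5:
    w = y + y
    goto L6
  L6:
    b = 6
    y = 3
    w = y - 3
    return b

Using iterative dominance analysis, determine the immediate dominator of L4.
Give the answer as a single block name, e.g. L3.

Answer: L0

Derivation:
idom tree: L1←L0 L2←L0 L3←L2 L4←L0 L5←L0 L6←L0
Dom at joins:
  L2: preds {L0,L3}: {L0} ∩ {L0,L2,L3} = {L0}; idom=L0
  L4: preds {L1,L3}: {L0,L1} ∩ {L0,L2,L3} = {L0}; idom=L0
  L5: preds {L3,L4}: {L0,L2,L3} ∩ {L0,L4} = {L0}; idom=L0
  L6: preds {L0,L4,L5}: {L0} ∩ {L0,L4} ∩ {L0,L5} = {L0}; idom=L0

idom(L4) = L0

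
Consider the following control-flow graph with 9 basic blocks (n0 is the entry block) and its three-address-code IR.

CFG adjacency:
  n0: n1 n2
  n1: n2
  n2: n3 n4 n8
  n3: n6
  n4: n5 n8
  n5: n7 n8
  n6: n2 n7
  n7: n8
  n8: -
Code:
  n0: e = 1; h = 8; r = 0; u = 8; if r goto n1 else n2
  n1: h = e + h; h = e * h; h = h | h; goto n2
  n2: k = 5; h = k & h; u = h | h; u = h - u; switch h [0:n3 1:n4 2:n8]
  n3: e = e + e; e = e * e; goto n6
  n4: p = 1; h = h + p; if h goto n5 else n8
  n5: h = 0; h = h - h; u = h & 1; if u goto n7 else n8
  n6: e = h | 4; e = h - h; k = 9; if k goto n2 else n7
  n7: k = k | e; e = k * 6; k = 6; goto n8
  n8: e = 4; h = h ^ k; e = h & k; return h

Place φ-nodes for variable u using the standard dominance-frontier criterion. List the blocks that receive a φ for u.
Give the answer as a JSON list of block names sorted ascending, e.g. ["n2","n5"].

idom tree: n1←n0 n2←n0 n3←n2 n4←n2 n5←n4 n6←n3 n7←n2 n8←n2
Dom∩ at merges:
  n2: preds {n0,n1,n6}: {n0} ∩ {n0,n1} ∩ {n0,n2,n3,n6} = {n0}; idom=n0
  n7: preds {n5,n6}: {n0,n2,n4,n5} ∩ {n0,n2,n3,n6} = {n0,n2}; idom=n2
  n8: preds {n2,n4,n5,n7}: {n0,n2} ∩ {n0,n2,n4} ∩ {n0,n2,n4,n5} ∩ {n0,n2,n7} = {n0,n2}; idom=n2

DF walk-up:
  join n2 pred n0: · stop@n0
  join n2 pred n1: n1 stop@n0
  join n2 pred n6: n6→n3→n2 stop@n0
  join n7 pred n5: n5→n4 stop@n2
  join n7 pred n6: n6→n3 stop@n2
  join n8 pred n2: · stop@n2
  join n8 pred n4: n4 stop@n2
  join n8 pred n5: n5→n4 stop@n2
  join n8 pred n7: n7 stop@n2
  n0: DF=∅
  n1: DF={n2}
  n2: DF={n2}
  n3: DF={n2,n7}
  n4: DF={n7,n8}
  n5: DF={n7,n8}
  n6: DF={n2,n7}
  n7: DF={n8}
  n8: DF=∅

φ for u: defs {n0,n2,n5}
  DF⁺ = {n2,n7,n8}

Answer: ["n2", "n7", "n8"]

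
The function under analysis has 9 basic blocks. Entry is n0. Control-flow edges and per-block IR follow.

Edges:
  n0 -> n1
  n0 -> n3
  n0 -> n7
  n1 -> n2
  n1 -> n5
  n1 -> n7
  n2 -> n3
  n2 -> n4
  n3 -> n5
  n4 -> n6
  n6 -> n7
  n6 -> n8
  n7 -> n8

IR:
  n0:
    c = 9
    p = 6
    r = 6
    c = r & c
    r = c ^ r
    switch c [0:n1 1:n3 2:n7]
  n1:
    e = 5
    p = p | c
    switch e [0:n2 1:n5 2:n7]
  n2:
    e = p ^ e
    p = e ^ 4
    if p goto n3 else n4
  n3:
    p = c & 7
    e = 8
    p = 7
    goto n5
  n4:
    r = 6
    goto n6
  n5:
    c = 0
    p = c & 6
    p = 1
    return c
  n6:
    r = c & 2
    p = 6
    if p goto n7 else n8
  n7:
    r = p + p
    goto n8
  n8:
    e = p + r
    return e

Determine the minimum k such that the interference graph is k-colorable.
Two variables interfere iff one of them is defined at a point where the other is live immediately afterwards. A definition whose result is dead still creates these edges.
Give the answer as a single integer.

def/use:
  n0 def {c,p,r} use ∅
  n1 def {e,p} use {c,p}
  n2 def {e,p} use {e,p}
  n3 def {e,p} use {c}
  n4 def {r} use ∅
  n5 def {c,p} use ∅
  n6 def {p,r} use {c}
  n7 def {r} use {p}
  n8 def {e} use {p,r}

Liveness:
  live n0: ∅→{c,p}
  live n1: {c,p}→{c,e,p}
  live n2: {c,e,p}→{c}
  live n3: {c}→∅
  live n4: {c}→{c}
  live n5: ∅→∅
  live n6: {c}→{p,r}
  live n7: {p}→{p,r}
  live n8: {p,r}→∅

Interfere edges:
  c↔{e,p,r}
  e↔{c,p}
  p↔{c,e,r}
  r↔{c,p}

Colouring:
  lower bound: {c,e,p} mutually conflict ⇒ χ ≥ 3
  3-colouring: R0={c}  R1={p}  R2={e,r}
  χ = 3

Answer: 3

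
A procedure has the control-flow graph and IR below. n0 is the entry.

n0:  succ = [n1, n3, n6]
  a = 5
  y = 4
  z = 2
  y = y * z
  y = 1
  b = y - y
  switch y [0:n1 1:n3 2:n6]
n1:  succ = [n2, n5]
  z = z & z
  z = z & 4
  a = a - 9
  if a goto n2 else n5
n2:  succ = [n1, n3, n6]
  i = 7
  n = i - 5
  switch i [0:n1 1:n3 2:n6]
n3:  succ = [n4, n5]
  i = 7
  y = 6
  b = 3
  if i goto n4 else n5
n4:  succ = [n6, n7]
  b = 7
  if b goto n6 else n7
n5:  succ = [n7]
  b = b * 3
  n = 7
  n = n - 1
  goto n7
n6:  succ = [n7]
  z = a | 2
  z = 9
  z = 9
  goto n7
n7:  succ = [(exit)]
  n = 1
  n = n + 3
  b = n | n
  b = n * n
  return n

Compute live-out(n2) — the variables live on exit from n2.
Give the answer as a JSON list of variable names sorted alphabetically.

Answer: ["a", "b", "z"]

Analysis:
def/use:
  n0 def {a,b,y,z} use ∅
  n1 def {a,z} use {a,z}
  n2 def {i,n} use ∅
  n3 def {b,i,y} use ∅
  n4 def {b} use ∅
  n5 def {b,n} use {b}
  n6 def {z} use {a}
  n7 def {b,n} use ∅

Live sets:
  n0 li=∅ lo={a,b,z}
  n1 li={a,b,z} lo={a,b,z}
  n2 li={a,b,z} lo={a,b,z}
  n3 li={a} lo={a,b}
  n4 li={a} lo={a}
  n5 li={b} lo=∅
  n6 li={a} lo=∅
  n7 li=∅ lo=∅

live-out(n2) = ["a", "b", "z"]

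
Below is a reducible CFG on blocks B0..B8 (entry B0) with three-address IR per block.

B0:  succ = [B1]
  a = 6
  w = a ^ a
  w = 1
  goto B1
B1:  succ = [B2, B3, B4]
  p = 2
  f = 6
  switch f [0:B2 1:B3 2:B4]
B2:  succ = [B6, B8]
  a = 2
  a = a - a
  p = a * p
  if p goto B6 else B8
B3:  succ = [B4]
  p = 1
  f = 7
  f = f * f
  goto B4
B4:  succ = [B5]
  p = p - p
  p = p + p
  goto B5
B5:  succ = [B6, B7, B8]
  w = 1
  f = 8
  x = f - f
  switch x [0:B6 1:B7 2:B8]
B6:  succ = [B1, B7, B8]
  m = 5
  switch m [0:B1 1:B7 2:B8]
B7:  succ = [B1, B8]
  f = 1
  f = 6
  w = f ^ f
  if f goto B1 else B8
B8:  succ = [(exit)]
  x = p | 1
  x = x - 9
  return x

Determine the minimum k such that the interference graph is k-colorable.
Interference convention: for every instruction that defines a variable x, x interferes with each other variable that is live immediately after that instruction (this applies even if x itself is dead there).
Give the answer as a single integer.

Block summaries:
  B0 def {a,w} use ∅
  B1 def {f,p} use ∅
  B2 def {a,p} use {p}
  B3 def {f,p} use ∅
  B4 def {p} use {p}
  B5 def {f,w,x} use ∅
  B6 def {m} use ∅
  B7 def {f,w} use ∅
  B8 def {x} use {p}

Backward fixpoint:
  B0 li=∅ lo=∅
  B1 li=∅ lo={p}
  B2 li={p} lo={p}
  B3 li=∅ lo={p}
  B4 li={p} lo={p}
  B5 li={p} lo={p}
  B6 li={p} lo={p}
  B7 li={p} lo={p}
  B8 li={p} lo=∅

Interference:
  a — {p}
  f — {p,w}
  m — {p}
  p — {a,f,m,w,x}
  w — {f,p}
  x — {p}

Colouring:
  {f,p,w} pairwise interfere (3-clique) ⇒ χ ≥ 3
  assign a→r1 f→r1 m→r1 p→r0 w→r2 x→r1 — no edge inside a register ⇒ χ ≤ 3
  χ = 3

Answer: 3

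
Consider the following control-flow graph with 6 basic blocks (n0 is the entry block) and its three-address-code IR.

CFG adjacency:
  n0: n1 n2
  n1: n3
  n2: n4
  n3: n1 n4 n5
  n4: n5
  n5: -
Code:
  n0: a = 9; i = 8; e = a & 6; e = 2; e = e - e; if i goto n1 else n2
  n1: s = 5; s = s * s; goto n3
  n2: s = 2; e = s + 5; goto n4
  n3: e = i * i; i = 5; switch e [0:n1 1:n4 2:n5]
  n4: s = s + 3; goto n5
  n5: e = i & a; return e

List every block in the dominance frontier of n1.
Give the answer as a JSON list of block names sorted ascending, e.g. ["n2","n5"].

Answer: ["n1", "n4", "n5"]

Analysis:
idom tree: n1←n0 n2←n0 n3←n1 n4←n0 n5←n0
Dom∩ at merges:
  n1: preds {n0,n3}: {n0} ∩ {n0,n1,n3} = {n0}; idom=n0
  n4: preds {n2,n3}: {n0,n2} ∩ {n0,n1,n3} = {n0}; idom=n0
  n5: preds {n3,n4}: {n0,n1,n3} ∩ {n0,n4} = {n0}; idom=n0

Frontier:
  n1←n0: walk · to n0
  n1←n3: walk n3→n1 to n0
  n4←n2: walk n2 to n0
  n4←n3: walk n3→n1 to n0
  n5←n3: walk n3→n1 to n0
  n5←n4: walk n4 to n0
  n0: DF=∅
  n1: DF={n1,n4,n5}
  n2: DF={n4}
  n3: DF={n1,n4,n5}
  n4: DF={n5}
  n5: DF=∅

DF(n1) = ["n1", "n4", "n5"]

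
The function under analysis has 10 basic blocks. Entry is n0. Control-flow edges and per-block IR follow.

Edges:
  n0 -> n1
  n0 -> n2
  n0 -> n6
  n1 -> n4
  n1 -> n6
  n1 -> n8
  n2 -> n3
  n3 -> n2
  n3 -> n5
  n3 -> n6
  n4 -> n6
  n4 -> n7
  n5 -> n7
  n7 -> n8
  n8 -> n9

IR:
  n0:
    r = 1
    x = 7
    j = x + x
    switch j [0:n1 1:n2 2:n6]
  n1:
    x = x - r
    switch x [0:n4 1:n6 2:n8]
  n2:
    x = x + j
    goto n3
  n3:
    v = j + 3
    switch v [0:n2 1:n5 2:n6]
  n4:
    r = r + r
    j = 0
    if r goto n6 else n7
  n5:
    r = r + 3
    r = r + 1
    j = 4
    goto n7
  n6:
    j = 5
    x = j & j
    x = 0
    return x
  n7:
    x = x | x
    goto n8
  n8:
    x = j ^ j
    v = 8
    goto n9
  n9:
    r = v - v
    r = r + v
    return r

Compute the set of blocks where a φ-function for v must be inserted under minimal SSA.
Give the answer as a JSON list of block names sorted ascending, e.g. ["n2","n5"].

Answer: ["n2", "n6", "n7", "n8"]

Derivation:
idom tree: n1←n0 n2←n0 n3←n2 n4←n1 n5←n3 n6←n0 n7←n0 n8←n0 n9←n8
Dom at joins:
  n2: preds {n0,n3}: {n0} ∩ {n0,n2,n3} = {n0}; idom=n0
  n6: preds {n0,n1,n3,n4}: {n0} ∩ {n0,n1} ∩ {n0,n2,n3} ∩ {n0,n1,n4} = {n0}; idom=n0
  n7: preds {n4,n5}: {n0,n1,n4} ∩ {n0,n2,n3,n5} = {n0}; idom=n0
  n8: preds {n1,n7}: {n0,n1} ∩ {n0,n7} = {n0}; idom=n0

DF derivation:
  n2←n0: walk · to n0
  n2←n3: walk n3→n2 to n0
  n6←n0: walk · to n0
  n6←n1: walk n1 to n0
  n6←n3: walk n3→n2 to n0
  n6←n4: walk n4→n1 to n0
  n7←n4: walk n4→n1 to n0
  n7←n5: walk n5→n3→n2 to n0
  n8←n1: walk n1 to n0
  n8←n7: walk n7 to n0
  n0 → ∅
  n1 → {n6,n7,n8}
  n2 → {n2,n6,n7}
  n3 → {n2,n6,n7}
  n4 → {n6,n7}
  n5 → {n7}
  n6 → ∅
  n7 → {n8}
  n8 → ∅
  n9 → ∅

φ for v: defs {n3,n8}
  DF⁺ = {n2,n6,n7,n8}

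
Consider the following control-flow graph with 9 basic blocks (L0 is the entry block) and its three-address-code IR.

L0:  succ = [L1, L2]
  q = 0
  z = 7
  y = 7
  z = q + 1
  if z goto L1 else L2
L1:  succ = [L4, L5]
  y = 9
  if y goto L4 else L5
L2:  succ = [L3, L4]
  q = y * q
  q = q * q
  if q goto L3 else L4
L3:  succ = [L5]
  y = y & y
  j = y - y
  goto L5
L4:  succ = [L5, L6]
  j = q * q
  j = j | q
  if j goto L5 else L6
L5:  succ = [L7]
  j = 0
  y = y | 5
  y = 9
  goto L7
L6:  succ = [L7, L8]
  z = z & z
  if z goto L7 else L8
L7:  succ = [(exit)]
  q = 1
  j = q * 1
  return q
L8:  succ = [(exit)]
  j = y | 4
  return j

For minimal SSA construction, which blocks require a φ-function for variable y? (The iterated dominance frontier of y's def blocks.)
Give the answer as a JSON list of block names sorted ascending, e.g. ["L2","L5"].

Answer: ["L4", "L5", "L7"]

Derivation:
idom tree: L1←L0 L2←L0 L3←L2 L4←L0 L5←L0 L6←L4 L7←L0 L8←L6
Join-block Dom:
  L4: preds {L1,L2}: {L0,L1} ∩ {L0,L2} = {L0}; idom=L0
  L5: preds {L1,L3,L4}: {L0,L1} ∩ {L0,L2,L3} ∩ {L0,L4} = {L0}; idom=L0
  L7: preds {L5,L6}: {L0,L5} ∩ {L0,L4,L6} = {L0}; idom=L0

DF derivation:
  L4←L1: walk L1 to L0
  L4←L2: walk L2 to L0
  L5←L1: walk L1 to L0
  L5←L3: walk L3→L2 to L0
  L5←L4: walk L4 to L0
  L7←L5: walk L5 to L0
  L7←L6: walk L6→L4 to L0
  DF(L0)=∅
  DF(L1)={L4,L5}
  DF(L2)={L4,L5}
  DF(L3)={L5}
  DF(L4)={L5,L7}
  DF(L5)={L7}
  DF(L6)={L7}
  DF(L7)=∅
  DF(L8)=∅

φ for y: defs {L0,L1,L3,L5}
  DF⁺ = {L4,L5,L7}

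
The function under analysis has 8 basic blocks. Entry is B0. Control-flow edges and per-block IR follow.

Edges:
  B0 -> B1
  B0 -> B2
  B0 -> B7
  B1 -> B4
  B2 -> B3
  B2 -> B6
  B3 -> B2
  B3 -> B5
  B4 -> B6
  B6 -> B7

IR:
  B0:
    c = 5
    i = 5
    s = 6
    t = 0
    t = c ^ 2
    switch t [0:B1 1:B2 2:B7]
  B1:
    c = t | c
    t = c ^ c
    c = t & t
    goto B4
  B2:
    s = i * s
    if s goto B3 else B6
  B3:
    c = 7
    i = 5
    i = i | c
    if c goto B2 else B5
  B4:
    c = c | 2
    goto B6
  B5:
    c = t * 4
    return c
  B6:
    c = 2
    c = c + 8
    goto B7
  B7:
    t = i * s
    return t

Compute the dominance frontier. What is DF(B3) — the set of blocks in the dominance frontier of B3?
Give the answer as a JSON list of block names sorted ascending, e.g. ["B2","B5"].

idom tree: B1←B0 B2←B0 B3←B2 B4←B1 B5←B3 B6←B0 B7←B0
Join-block Dom:
  B2: preds {B0,B3}: {B0} ∩ {B0,B2,B3} = {B0}; idom=B0
  B6: preds {B2,B4}: {B0,B2} ∩ {B0,B1,B4} = {B0}; idom=B0
  B7: preds {B0,B6}: {B0} ∩ {B0,B6} = {B0}; idom=B0

DF derivation:
  B2←B0: walk · to B0
  B2←B3: walk B3→B2 to B0
  B6←B2: walk B2 to B0
  B6←B4: walk B4→B1 to B0
  B7←B0: walk · to B0
  B7←B6: walk B6 to B0
  B0 → ∅
  B1 → {B6}
  B2 → {B2,B6}
  B3 → {B2}
  B4 → {B6}
  B5 → ∅
  B6 → {B7}
  B7 → ∅

DF(B3) = ["B2"]

Answer: ["B2"]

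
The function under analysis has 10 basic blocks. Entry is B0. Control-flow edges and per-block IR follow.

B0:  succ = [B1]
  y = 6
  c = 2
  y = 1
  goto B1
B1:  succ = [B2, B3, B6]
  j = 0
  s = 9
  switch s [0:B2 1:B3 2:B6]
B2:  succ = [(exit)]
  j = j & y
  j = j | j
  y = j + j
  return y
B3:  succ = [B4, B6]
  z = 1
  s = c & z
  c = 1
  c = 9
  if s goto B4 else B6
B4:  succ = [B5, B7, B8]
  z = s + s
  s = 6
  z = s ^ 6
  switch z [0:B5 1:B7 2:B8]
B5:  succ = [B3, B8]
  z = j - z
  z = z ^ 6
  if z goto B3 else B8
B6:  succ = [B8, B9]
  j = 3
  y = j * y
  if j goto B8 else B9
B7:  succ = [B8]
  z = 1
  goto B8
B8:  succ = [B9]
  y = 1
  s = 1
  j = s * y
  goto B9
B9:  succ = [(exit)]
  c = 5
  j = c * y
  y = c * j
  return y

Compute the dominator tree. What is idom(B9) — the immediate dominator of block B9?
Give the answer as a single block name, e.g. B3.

idom tree: B1←B0 B2←B1 B3←B1 B4←B3 B5←B4 B6←B1 B7←B4 B8←B1 B9←B1
Dom∩ at merges:
  B3: preds {B1,B5}: {B0,B1} ∩ {B0,B1,B3,B4,B5} = {B0,B1}; idom=B1
  B6: preds {B1,B3}: {B0,B1} ∩ {B0,B1,B3} = {B0,B1}; idom=B1
  B8: preds {B4,B5,B6,B7}: {B0,B1,B3,B4} ∩ {B0,B1,B3,B4,B5} ∩ {B0,B1,B6} ∩ {B0,B1,B3,B4,B7} = {B0,B1}; idom=B1
  B9: preds {B6,B8}: {B0,B1,B6} ∩ {B0,B1,B8} = {B0,B1}; idom=B1

idom(B9) = B1

Answer: B1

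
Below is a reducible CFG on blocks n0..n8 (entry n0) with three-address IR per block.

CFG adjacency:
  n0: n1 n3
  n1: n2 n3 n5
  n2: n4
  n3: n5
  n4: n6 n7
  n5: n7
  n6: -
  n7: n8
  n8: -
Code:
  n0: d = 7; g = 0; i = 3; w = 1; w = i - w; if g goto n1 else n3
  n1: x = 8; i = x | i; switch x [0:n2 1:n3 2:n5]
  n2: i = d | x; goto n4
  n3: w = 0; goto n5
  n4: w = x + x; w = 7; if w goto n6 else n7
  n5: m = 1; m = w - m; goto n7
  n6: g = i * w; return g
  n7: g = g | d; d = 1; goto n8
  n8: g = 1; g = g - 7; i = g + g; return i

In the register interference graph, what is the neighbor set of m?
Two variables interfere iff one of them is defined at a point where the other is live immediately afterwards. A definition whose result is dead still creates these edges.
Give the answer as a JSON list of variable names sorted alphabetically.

Per-block:
  n0: {d,g,i,w} / ∅
  n1: {i,x} / {i}
  n2: {i} / {d,x}
  n3: {w} / ∅
  n4: {w} / {x}
  n5: {m} / {w}
  n6: {g} / {i,w}
  n7: {d,g} / {d,g}
  n8: {g,i} / ∅

Backward fixpoint:
  n0: in=∅ out={d,g,i,w}
  n1: in={d,g,i,w} out={d,g,w,x}
  n2: in={d,g,x} out={d,g,i,x}
  n3: in={d,g} out={d,g,w}
  n4: in={d,g,i,x} out={d,g,i,w}
  n5: in={d,g,w} out={d,g}
  n6: in={i,w} out=∅
  n7: in={d,g} out=∅
  n8: in=∅ out=∅

Interference:
  d — {g,i,m,w,x}
  g — {d,i,m,w,x}
  i — {d,g,w,x}
  m — {d,g,w}
  w — {d,g,i,m,x}
  x — {d,g,i,w}

N(m) = ["d", "g", "w"]

Answer: ["d", "g", "w"]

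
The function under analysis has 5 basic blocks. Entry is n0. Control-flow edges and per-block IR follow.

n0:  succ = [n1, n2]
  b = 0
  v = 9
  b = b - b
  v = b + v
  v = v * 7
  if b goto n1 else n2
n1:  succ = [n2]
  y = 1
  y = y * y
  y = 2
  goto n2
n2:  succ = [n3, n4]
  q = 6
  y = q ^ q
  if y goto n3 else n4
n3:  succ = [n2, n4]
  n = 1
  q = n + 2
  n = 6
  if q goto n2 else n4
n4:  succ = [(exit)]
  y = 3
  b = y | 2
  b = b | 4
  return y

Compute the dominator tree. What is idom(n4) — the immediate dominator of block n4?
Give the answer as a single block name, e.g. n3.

idom tree: n1←n0 n2←n0 n3←n2 n4←n2
Join-block Dom:
  n2: preds {n0,n1,n3}: {n0} ∩ {n0,n1} ∩ {n0,n2,n3} = {n0}; idom=n0
  n4: preds {n2,n3}: {n0,n2} ∩ {n0,n2,n3} = {n0,n2}; idom=n2

idom(n4) = n2

Answer: n2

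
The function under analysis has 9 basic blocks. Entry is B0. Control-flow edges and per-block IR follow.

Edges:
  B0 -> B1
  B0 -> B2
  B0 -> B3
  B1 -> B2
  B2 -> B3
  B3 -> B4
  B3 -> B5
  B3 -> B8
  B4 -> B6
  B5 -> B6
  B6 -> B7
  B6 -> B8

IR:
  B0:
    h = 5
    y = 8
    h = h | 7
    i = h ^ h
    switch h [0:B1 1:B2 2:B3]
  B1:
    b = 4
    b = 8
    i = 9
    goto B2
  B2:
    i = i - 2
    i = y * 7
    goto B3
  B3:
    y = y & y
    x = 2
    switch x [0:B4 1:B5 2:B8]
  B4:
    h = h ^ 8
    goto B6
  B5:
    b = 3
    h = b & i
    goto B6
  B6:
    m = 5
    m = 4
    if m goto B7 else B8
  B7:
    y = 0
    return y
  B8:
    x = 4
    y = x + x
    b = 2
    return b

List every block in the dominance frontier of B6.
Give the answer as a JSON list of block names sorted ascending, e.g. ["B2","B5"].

Answer: ["B8"]

Working:
idom tree: B1←B0 B2←B0 B3←B0 B4←B3 B5←B3 B6←B3 B7←B6 B8←B3
Dom at joins:
  B2: preds {B0,B1}: {B0} ∩ {B0,B1} = {B0}; idom=B0
  B3: preds {B0,B2}: {B0} ∩ {B0,B2} = {B0}; idom=B0
  B6: preds {B4,B5}: {B0,B3,B4} ∩ {B0,B3,B5} = {B0,B3}; idom=B3
  B8: preds {B3,B6}: {B0,B3} ∩ {B0,B3,B6} = {B0,B3}; idom=B3

DF walk-up:
  join B2 pred B0: · stop@B0
  join B2 pred B1: B1 stop@B0
  join B3 pred B0: · stop@B0
  join B3 pred B2: B2 stop@B0
  join B6 pred B4: B4 stop@B3
  join B6 pred B5: B5 stop@B3
  join B8 pred B3: · stop@B3
  join B8 pred B6: B6 stop@B3
  DF(B0)=∅
  DF(B1)={B2}
  DF(B2)={B3}
  DF(B3)=∅
  DF(B4)={B6}
  DF(B5)={B6}
  DF(B6)={B8}
  DF(B7)=∅
  DF(B8)=∅

DF(B6) = ["B8"]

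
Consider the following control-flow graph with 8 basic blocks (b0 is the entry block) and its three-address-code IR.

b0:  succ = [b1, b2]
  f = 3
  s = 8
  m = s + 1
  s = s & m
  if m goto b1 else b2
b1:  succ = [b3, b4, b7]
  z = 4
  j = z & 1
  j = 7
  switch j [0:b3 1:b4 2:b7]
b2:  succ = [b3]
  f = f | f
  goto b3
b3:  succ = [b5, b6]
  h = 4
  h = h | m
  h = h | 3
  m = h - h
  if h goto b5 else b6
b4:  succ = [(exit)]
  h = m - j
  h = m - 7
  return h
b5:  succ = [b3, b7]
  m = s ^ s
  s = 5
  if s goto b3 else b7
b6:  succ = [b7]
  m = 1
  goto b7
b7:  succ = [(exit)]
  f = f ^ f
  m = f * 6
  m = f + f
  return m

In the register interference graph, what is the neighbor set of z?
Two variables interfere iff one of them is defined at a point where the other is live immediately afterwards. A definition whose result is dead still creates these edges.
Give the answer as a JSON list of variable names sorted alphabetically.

Answer: ["f", "m", "s"]

Derivation:
Block summaries:
  b0: def={f,m,s} ue=∅
  b1: def={j,z} ue=∅
  b2: def={f} ue={f}
  b3: def={h,m} ue={m}
  b4: def={h} ue={j,m}
  b5: def={m,s} ue={s}
  b6: def={m} ue=∅
  b7: def={f,m} ue={f}

Live sets:
  b0: in=∅ out={f,m,s}
  b1: in={f,m,s} out={f,j,m,s}
  b2: in={f,m,s} out={f,m,s}
  b3: in={f,m,s} out={f,s}
  b4: in={j,m} out=∅
  b5: in={f,s} out={f,m,s}
  b6: in={f} out={f}
  b7: in={f} out=∅

Interference:
  f — {h,j,m,s,z}
  h — {f,m,s}
  j — {f,m,s}
  m — {f,h,j,s,z}
  s — {f,h,j,m,z}
  z — {f,m,s}

N(z) = ["f", "m", "s"]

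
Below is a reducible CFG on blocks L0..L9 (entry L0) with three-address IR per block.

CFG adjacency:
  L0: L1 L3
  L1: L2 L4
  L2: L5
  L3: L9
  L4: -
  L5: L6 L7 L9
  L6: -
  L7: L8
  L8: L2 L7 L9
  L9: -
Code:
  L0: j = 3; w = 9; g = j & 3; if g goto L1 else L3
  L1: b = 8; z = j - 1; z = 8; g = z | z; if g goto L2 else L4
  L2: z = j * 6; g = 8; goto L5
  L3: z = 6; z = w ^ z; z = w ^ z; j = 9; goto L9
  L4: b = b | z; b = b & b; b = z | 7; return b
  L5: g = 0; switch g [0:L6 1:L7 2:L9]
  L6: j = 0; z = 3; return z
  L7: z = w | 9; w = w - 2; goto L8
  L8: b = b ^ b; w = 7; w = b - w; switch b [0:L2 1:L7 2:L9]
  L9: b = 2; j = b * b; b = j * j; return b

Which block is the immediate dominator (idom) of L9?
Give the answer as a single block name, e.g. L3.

Answer: L0

Analysis:
idom tree: L1←L0 L2←L1 L3←L0 L4←L1 L5←L2 L6←L5 L7←L5 L8←L7 L9←L0
Dom∩ at merges:
  L2: preds {L1,L8}: {L0,L1} ∩ {L0,L1,L2,L5,L7,L8} = {L0,L1}; idom=L1
  L7: preds {L5,L8}: {L0,L1,L2,L5} ∩ {L0,L1,L2,L5,L7,L8} = {L0,L1,L2,L5}; idom=L5
  L9: preds {L3,L5,L8}: {L0,L3} ∩ {L0,L1,L2,L5} ∩ {L0,L1,L2,L5,L7,L8} = {L0}; idom=L0

idom(L9) = L0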